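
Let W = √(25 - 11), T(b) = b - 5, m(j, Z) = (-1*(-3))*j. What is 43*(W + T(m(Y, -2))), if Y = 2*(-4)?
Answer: -1247 + 43*√14 ≈ -1086.1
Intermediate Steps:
Y = -8
m(j, Z) = 3*j
T(b) = -5 + b
W = √14 ≈ 3.7417
43*(W + T(m(Y, -2))) = 43*(√14 + (-5 + 3*(-8))) = 43*(√14 + (-5 - 24)) = 43*(√14 - 29) = 43*(-29 + √14) = -1247 + 43*√14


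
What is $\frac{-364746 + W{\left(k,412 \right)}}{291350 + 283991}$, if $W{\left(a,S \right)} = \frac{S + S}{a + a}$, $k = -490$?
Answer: $- \frac{89362976}{140958545} \approx -0.63397$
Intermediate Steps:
$W{\left(a,S \right)} = \frac{S}{a}$ ($W{\left(a,S \right)} = \frac{2 S}{2 a} = 2 S \frac{1}{2 a} = \frac{S}{a}$)
$\frac{-364746 + W{\left(k,412 \right)}}{291350 + 283991} = \frac{-364746 + \frac{412}{-490}}{291350 + 283991} = \frac{-364746 + 412 \left(- \frac{1}{490}\right)}{575341} = \left(-364746 - \frac{206}{245}\right) \frac{1}{575341} = \left(- \frac{89362976}{245}\right) \frac{1}{575341} = - \frac{89362976}{140958545}$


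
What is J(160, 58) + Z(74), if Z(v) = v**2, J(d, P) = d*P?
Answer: 14756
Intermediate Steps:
J(d, P) = P*d
J(160, 58) + Z(74) = 58*160 + 74**2 = 9280 + 5476 = 14756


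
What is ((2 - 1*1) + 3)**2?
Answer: 16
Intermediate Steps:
((2 - 1*1) + 3)**2 = ((2 - 1) + 3)**2 = (1 + 3)**2 = 4**2 = 16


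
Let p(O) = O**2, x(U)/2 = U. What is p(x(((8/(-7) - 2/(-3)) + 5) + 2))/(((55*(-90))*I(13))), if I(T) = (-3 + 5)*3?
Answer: -18769/3274425 ≈ -0.0057320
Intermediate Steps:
x(U) = 2*U
I(T) = 6 (I(T) = 2*3 = 6)
p(x(((8/(-7) - 2/(-3)) + 5) + 2))/(((55*(-90))*I(13))) = (2*(((8/(-7) - 2/(-3)) + 5) + 2))**2/(((55*(-90))*6)) = (2*(((8*(-1/7) - 2*(-1/3)) + 5) + 2))**2/((-4950*6)) = (2*(((-8/7 + 2/3) + 5) + 2))**2/(-29700) = (2*((-10/21 + 5) + 2))**2*(-1/29700) = (2*(95/21 + 2))**2*(-1/29700) = (2*(137/21))**2*(-1/29700) = (274/21)**2*(-1/29700) = (75076/441)*(-1/29700) = -18769/3274425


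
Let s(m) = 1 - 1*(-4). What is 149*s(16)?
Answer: 745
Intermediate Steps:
s(m) = 5 (s(m) = 1 + 4 = 5)
149*s(16) = 149*5 = 745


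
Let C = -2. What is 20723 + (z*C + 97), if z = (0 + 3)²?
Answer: 20802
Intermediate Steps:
z = 9 (z = 3² = 9)
20723 + (z*C + 97) = 20723 + (9*(-2) + 97) = 20723 + (-18 + 97) = 20723 + 79 = 20802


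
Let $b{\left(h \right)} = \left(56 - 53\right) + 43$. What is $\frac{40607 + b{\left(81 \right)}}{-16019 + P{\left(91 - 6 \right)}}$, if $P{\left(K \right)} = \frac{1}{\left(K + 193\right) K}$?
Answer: $- \frac{320210130}{126176323} \approx -2.5378$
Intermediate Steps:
$b{\left(h \right)} = 46$ ($b{\left(h \right)} = 3 + 43 = 46$)
$P{\left(K \right)} = \frac{1}{K \left(193 + K\right)}$ ($P{\left(K \right)} = \frac{1}{\left(193 + K\right) K} = \frac{1}{K \left(193 + K\right)}$)
$\frac{40607 + b{\left(81 \right)}}{-16019 + P{\left(91 - 6 \right)}} = \frac{40607 + 46}{-16019 + \frac{1}{\left(91 - 6\right) \left(193 + \left(91 - 6\right)\right)}} = \frac{40653}{-16019 + \frac{1}{85 \left(193 + 85\right)}} = \frac{40653}{-16019 + \frac{1}{85 \cdot 278}} = \frac{40653}{-16019 + \frac{1}{85} \cdot \frac{1}{278}} = \frac{40653}{-16019 + \frac{1}{23630}} = \frac{40653}{- \frac{378528969}{23630}} = 40653 \left(- \frac{23630}{378528969}\right) = - \frac{320210130}{126176323}$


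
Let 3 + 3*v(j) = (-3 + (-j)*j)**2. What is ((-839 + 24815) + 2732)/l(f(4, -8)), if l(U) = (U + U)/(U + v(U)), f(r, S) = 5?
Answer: 10629784/15 ≈ 7.0865e+5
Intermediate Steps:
v(j) = -1 + (-3 - j**2)**2/3 (v(j) = -1 + (-3 + (-j)*j)**2/3 = -1 + (-3 - j**2)**2/3)
l(U) = 2*U/(-1 + U + (3 + U**2)**2/3) (l(U) = (U + U)/(U + (-1 + (3 + U**2)**2/3)) = (2*U)/(-1 + U + (3 + U**2)**2/3) = 2*U/(-1 + U + (3 + U**2)**2/3))
((-839 + 24815) + 2732)/l(f(4, -8)) = ((-839 + 24815) + 2732)/((6*5/(-3 + (3 + 5**2)**2 + 3*5))) = (23976 + 2732)/((6*5/(-3 + (3 + 25)**2 + 15))) = 26708/((6*5/(-3 + 28**2 + 15))) = 26708/((6*5/(-3 + 784 + 15))) = 26708/((6*5/796)) = 26708/((6*5*(1/796))) = 26708/(15/398) = 26708*(398/15) = 10629784/15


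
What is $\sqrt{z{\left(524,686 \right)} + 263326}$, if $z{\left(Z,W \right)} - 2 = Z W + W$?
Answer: $\sqrt{623478} \approx 789.61$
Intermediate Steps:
$z{\left(Z,W \right)} = 2 + W + W Z$ ($z{\left(Z,W \right)} = 2 + \left(Z W + W\right) = 2 + \left(W Z + W\right) = 2 + \left(W + W Z\right) = 2 + W + W Z$)
$\sqrt{z{\left(524,686 \right)} + 263326} = \sqrt{\left(2 + 686 + 686 \cdot 524\right) + 263326} = \sqrt{\left(2 + 686 + 359464\right) + 263326} = \sqrt{360152 + 263326} = \sqrt{623478}$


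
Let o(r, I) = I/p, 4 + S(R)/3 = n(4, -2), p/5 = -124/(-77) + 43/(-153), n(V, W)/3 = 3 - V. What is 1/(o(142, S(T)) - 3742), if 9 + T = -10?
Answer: -78305/293264711 ≈ -0.00026701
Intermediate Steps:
T = -19 (T = -9 - 10 = -19)
n(V, W) = 9 - 3*V (n(V, W) = 3*(3 - V) = 9 - 3*V)
p = 78305/11781 (p = 5*(-124/(-77) + 43/(-153)) = 5*(-124*(-1/77) + 43*(-1/153)) = 5*(124/77 - 43/153) = 5*(15661/11781) = 78305/11781 ≈ 6.6467)
S(R) = -21 (S(R) = -12 + 3*(9 - 3*4) = -12 + 3*(9 - 12) = -12 + 3*(-3) = -12 - 9 = -21)
o(r, I) = 11781*I/78305 (o(r, I) = I/(78305/11781) = I*(11781/78305) = 11781*I/78305)
1/(o(142, S(T)) - 3742) = 1/((11781/78305)*(-21) - 3742) = 1/(-247401/78305 - 3742) = 1/(-293264711/78305) = -78305/293264711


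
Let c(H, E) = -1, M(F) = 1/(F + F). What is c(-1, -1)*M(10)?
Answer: -1/20 ≈ -0.050000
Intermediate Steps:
M(F) = 1/(2*F)
c(-1, -1)*M(10) = -1/(2*10) = -1*1/20 = -1/20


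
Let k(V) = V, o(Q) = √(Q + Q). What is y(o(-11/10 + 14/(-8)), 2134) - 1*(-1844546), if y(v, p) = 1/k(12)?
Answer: 22134553/12 ≈ 1.8445e+6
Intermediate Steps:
o(Q) = √2*√Q (o(Q) = √(2*Q) = √2*√Q)
y(v, p) = 1/12
y(o(-11/10 + 14/(-8)), 2134) - 1*(-1844546) = 1/12 - 1*(-1844546) = 1/12 + 1844546 = 22134553/12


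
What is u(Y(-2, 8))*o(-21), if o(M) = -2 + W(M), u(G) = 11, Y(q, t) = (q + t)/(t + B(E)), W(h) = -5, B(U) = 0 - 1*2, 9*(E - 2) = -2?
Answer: -77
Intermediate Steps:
E = 16/9 (E = 2 + (1/9)*(-2) = 2 - 2/9 = 16/9 ≈ 1.7778)
B(U) = -2 (B(U) = 0 - 2 = -2)
Y(q, t) = (q + t)/(-2 + t) (Y(q, t) = (q + t)/(t - 2) = (q + t)/(-2 + t))
o(M) = -7 (o(M) = -2 - 5 = -7)
u(Y(-2, 8))*o(-21) = 11*(-7) = -77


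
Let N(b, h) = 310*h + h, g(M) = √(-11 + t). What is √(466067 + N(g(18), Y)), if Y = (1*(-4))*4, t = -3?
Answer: √461091 ≈ 679.04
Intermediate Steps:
g(M) = I*√14 (g(M) = √(-11 - 3) = √(-14) = I*√14)
Y = -16 (Y = -4*4 = -16)
N(b, h) = 311*h
√(466067 + N(g(18), Y)) = √(466067 + 311*(-16)) = √(466067 - 4976) = √461091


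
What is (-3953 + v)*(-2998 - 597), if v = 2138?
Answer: 6524925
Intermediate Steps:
(-3953 + v)*(-2998 - 597) = (-3953 + 2138)*(-2998 - 597) = -1815*(-3595) = 6524925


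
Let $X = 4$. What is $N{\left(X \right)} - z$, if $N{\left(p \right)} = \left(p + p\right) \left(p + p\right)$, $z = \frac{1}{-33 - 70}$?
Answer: $\frac{6593}{103} \approx 64.01$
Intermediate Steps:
$z = - \frac{1}{103}$ ($z = \frac{1}{-103} = - \frac{1}{103} \approx -0.0097087$)
$N{\left(p \right)} = 4 p^{2}$ ($N{\left(p \right)} = 2 p 2 p = 4 p^{2}$)
$N{\left(X \right)} - z = 4 \cdot 4^{2} - - \frac{1}{103} = 4 \cdot 16 + \frac{1}{103} = 64 + \frac{1}{103} = \frac{6593}{103}$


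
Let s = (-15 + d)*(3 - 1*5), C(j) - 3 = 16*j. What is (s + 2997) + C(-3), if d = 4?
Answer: 2974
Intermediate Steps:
C(j) = 3 + 16*j
s = 22 (s = (-15 + 4)*(3 - 1*5) = -11*(3 - 5) = -11*(-2) = 22)
(s + 2997) + C(-3) = (22 + 2997) + (3 + 16*(-3)) = 3019 + (3 - 48) = 3019 - 45 = 2974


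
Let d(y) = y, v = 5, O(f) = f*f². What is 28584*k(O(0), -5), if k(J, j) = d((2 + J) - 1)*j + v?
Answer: 0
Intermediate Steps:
O(f) = f³
k(J, j) = 5 + j*(1 + J) (k(J, j) = ((2 + J) - 1)*j + 5 = (1 + J)*j + 5 = j*(1 + J) + 5 = 5 + j*(1 + J))
28584*k(O(0), -5) = 28584*(5 - 5*(1 + 0³)) = 28584*(5 - 5*(1 + 0)) = 28584*(5 - 5*1) = 28584*(5 - 5) = 28584*0 = 0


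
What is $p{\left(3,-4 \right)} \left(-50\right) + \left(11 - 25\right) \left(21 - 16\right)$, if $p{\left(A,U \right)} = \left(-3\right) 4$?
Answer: $530$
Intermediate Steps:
$p{\left(A,U \right)} = -12$
$p{\left(3,-4 \right)} \left(-50\right) + \left(11 - 25\right) \left(21 - 16\right) = \left(-12\right) \left(-50\right) + \left(11 - 25\right) \left(21 - 16\right) = 600 - 70 = 530$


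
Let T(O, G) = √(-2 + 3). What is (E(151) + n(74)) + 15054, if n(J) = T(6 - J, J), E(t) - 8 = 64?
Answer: 15127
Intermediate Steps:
E(t) = 72 (E(t) = 8 + 64 = 72)
T(O, G) = 1 (T(O, G) = √1 = 1)
n(J) = 1
(E(151) + n(74)) + 15054 = (72 + 1) + 15054 = 73 + 15054 = 15127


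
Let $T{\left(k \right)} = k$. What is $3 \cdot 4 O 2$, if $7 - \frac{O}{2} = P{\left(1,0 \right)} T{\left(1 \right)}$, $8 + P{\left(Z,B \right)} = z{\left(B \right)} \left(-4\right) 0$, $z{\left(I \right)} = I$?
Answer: $720$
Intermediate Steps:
$P{\left(Z,B \right)} = -8$ ($P{\left(Z,B \right)} = -8 + B \left(-4\right) 0 = -8 + - 4 B 0 = -8 + 0 = -8$)
$O = 30$ ($O = 14 - 2 \left(\left(-8\right) 1\right) = 14 - -16 = 14 + 16 = 30$)
$3 \cdot 4 O 2 = 3 \cdot 4 \cdot 30 \cdot 2 = 12 \cdot 30 \cdot 2 = 360 \cdot 2 = 720$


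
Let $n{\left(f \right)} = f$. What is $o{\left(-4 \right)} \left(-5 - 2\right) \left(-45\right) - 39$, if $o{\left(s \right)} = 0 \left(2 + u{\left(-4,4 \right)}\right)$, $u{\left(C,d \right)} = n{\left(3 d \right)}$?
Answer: $-39$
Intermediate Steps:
$u{\left(C,d \right)} = 3 d$
$o{\left(s \right)} = 0$ ($o{\left(s \right)} = 0 \left(2 + 3 \cdot 4\right) = 0 \left(2 + 12\right) = 0 \cdot 14 = 0$)
$o{\left(-4 \right)} \left(-5 - 2\right) \left(-45\right) - 39 = 0 \left(-5 - 2\right) \left(-45\right) - 39 = 0 \left(-7\right) \left(-45\right) - 39 = 0 \left(-45\right) - 39 = 0 - 39 = -39$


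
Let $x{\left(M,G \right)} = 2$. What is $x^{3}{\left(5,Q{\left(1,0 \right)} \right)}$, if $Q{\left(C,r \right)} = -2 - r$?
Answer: $8$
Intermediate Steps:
$x^{3}{\left(5,Q{\left(1,0 \right)} \right)} = 2^{3} = 8$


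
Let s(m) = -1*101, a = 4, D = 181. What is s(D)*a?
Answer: -404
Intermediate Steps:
s(m) = -101
s(D)*a = -101*4 = -404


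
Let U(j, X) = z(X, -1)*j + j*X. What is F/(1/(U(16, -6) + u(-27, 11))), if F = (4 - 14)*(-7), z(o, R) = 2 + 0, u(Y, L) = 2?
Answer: -4340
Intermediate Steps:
z(o, R) = 2
U(j, X) = 2*j + X*j (U(j, X) = 2*j + j*X = 2*j + X*j)
F = 70 (F = -10*(-7) = 70)
F/(1/(U(16, -6) + u(-27, 11))) = 70/(1/(16*(2 - 6) + 2)) = 70/(1/(16*(-4) + 2)) = 70/(1/(-64 + 2)) = 70/(1/(-62)) = 70/(-1/62) = 70*(-62) = -4340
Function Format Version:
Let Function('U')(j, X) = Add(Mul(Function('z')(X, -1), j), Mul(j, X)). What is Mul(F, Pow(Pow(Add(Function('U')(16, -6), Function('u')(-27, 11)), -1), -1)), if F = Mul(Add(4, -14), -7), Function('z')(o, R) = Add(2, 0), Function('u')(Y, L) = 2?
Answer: -4340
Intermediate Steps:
Function('z')(o, R) = 2
Function('U')(j, X) = Add(Mul(2, j), Mul(X, j)) (Function('U')(j, X) = Add(Mul(2, j), Mul(j, X)) = Add(Mul(2, j), Mul(X, j)))
F = 70 (F = Mul(-10, -7) = 70)
Mul(F, Pow(Pow(Add(Function('U')(16, -6), Function('u')(-27, 11)), -1), -1)) = Mul(70, Pow(Pow(Add(Mul(16, Add(2, -6)), 2), -1), -1)) = Mul(70, Pow(Pow(Add(Mul(16, -4), 2), -1), -1)) = Mul(70, Pow(Pow(Add(-64, 2), -1), -1)) = Mul(70, Pow(Pow(-62, -1), -1)) = Mul(70, Pow(Rational(-1, 62), -1)) = Mul(70, -62) = -4340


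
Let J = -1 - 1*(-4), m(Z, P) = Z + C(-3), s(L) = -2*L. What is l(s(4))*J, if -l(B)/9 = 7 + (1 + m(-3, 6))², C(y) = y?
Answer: -864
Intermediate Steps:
m(Z, P) = -3 + Z (m(Z, P) = Z - 3 = -3 + Z)
l(B) = -288 (l(B) = -9*(7 + (1 + (-3 - 3))²) = -9*(7 + (1 - 6)²) = -9*(7 + (-5)²) = -9*(7 + 25) = -9*32 = -288)
J = 3 (J = -1 + 4 = 3)
l(s(4))*J = -288*3 = -864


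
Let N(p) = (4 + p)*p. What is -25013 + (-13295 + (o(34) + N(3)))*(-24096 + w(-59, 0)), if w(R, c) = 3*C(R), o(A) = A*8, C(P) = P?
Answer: 315572533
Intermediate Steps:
o(A) = 8*A
N(p) = p*(4 + p)
w(R, c) = 3*R
-25013 + (-13295 + (o(34) + N(3)))*(-24096 + w(-59, 0)) = -25013 + (-13295 + (8*34 + 3*(4 + 3)))*(-24096 + 3*(-59)) = -25013 + (-13295 + (272 + 3*7))*(-24096 - 177) = -25013 + (-13295 + (272 + 21))*(-24273) = -25013 + (-13295 + 293)*(-24273) = -25013 - 13002*(-24273) = -25013 + 315597546 = 315572533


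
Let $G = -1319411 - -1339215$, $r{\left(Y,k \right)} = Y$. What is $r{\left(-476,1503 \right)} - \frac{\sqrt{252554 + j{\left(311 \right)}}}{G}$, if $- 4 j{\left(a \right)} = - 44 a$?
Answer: $-476 - \frac{5 \sqrt{10239}}{19804} \approx -476.03$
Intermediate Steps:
$j{\left(a \right)} = 11 a$ ($j{\left(a \right)} = - \frac{\left(-44\right) a}{4} = 11 a$)
$G = 19804$ ($G = -1319411 + 1339215 = 19804$)
$r{\left(-476,1503 \right)} - \frac{\sqrt{252554 + j{\left(311 \right)}}}{G} = -476 - \frac{\sqrt{252554 + 11 \cdot 311}}{19804} = -476 - \sqrt{252554 + 3421} \cdot \frac{1}{19804} = -476 - \sqrt{255975} \cdot \frac{1}{19804} = -476 - 5 \sqrt{10239} \cdot \frac{1}{19804} = -476 - \frac{5 \sqrt{10239}}{19804}$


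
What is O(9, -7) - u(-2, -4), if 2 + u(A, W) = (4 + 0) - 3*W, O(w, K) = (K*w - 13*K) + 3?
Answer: 17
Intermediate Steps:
O(w, K) = 3 - 13*K + K*w (O(w, K) = (-13*K + K*w) + 3 = 3 - 13*K + K*w)
u(A, W) = 2 - 3*W (u(A, W) = -2 + ((4 + 0) - 3*W) = -2 + (4 - 3*W) = 2 - 3*W)
O(9, -7) - u(-2, -4) = (3 - 13*(-7) - 7*9) - (2 - 3*(-4)) = (3 + 91 - 63) - (2 + 12) = 31 - 1*14 = 31 - 14 = 17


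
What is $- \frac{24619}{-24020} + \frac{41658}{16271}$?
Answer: $\frac{26437753}{7374140} \approx 3.5852$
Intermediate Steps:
$- \frac{24619}{-24020} + \frac{41658}{16271} = \left(-24619\right) \left(- \frac{1}{24020}\right) + 41658 \cdot \frac{1}{16271} = \frac{24619}{24020} + \frac{786}{307} = \frac{26437753}{7374140}$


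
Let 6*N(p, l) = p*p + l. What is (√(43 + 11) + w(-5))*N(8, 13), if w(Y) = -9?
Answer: -231/2 + 77*√6/2 ≈ -21.195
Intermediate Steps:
N(p, l) = l/6 + p²/6 (N(p, l) = (p*p + l)/6 = (p² + l)/6 = (l + p²)/6 = l/6 + p²/6)
(√(43 + 11) + w(-5))*N(8, 13) = (√(43 + 11) - 9)*((⅙)*13 + (⅙)*8²) = (√54 - 9)*(13/6 + (⅙)*64) = (3*√6 - 9)*(13/6 + 32/3) = (-9 + 3*√6)*(77/6) = -231/2 + 77*√6/2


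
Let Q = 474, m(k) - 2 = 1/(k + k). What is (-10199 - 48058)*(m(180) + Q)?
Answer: -1109219753/40 ≈ -2.7730e+7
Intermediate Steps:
m(k) = 2 + 1/(2*k) (m(k) = 2 + 1/(k + k) = 2 + 1/(2*k))
(-10199 - 48058)*(m(180) + Q) = (-10199 - 48058)*((2 + (1/2)/180) + 474) = -58257*((2 + (1/2)*(1/180)) + 474) = -58257*((2 + 1/360) + 474) = -58257*(721/360 + 474) = -58257*171361/360 = -1109219753/40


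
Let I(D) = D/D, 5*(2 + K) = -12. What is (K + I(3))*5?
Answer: -17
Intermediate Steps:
K = -22/5 (K = -2 + (1/5)*(-12) = -2 - 12/5 = -22/5 ≈ -4.4000)
I(D) = 1
(K + I(3))*5 = (-22/5 + 1)*5 = -17/5*5 = -17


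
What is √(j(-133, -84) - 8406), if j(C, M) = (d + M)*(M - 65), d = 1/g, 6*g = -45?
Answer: 2*√232305/15 ≈ 64.264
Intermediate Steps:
g = -15/2 (g = (⅙)*(-45) = -15/2 ≈ -7.5000)
d = -2/15 (d = 1/(-15/2) = -2/15 ≈ -0.13333)
j(C, M) = (-65 + M)*(-2/15 + M) (j(C, M) = (-2/15 + M)*(M - 65) = (-2/15 + M)*(-65 + M) = (-65 + M)*(-2/15 + M))
√(j(-133, -84) - 8406) = √((26/3 + (-84)² - 977/15*(-84)) - 8406) = √((26/3 + 7056 + 27356/5) - 8406) = √(188038/15 - 8406) = √(61948/15) = 2*√232305/15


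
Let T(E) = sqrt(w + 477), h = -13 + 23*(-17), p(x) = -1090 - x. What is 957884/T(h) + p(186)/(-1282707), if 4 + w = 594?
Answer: 1276/1282707 + 957884*sqrt(1067)/1067 ≈ 29325.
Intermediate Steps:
w = 590 (w = -4 + 594 = 590)
h = -404 (h = -13 - 391 = -404)
T(E) = sqrt(1067) (T(E) = sqrt(590 + 477) = sqrt(1067))
957884/T(h) + p(186)/(-1282707) = 957884/(sqrt(1067)) + (-1090 - 1*186)/(-1282707) = 957884*(sqrt(1067)/1067) + (-1090 - 186)*(-1/1282707) = 957884*sqrt(1067)/1067 - 1276*(-1/1282707) = 957884*sqrt(1067)/1067 + 1276/1282707 = 1276/1282707 + 957884*sqrt(1067)/1067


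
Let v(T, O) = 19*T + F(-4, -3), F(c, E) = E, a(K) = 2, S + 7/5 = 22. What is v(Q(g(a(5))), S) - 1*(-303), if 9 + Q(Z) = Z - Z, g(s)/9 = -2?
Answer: 129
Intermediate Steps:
S = 103/5 (S = -7/5 + 22 = 103/5 ≈ 20.600)
g(s) = -18 (g(s) = 9*(-2) = -18)
Q(Z) = -9 (Q(Z) = -9 + (Z - Z) = -9 + 0 = -9)
v(T, O) = -3 + 19*T (v(T, O) = 19*T - 3 = -3 + 19*T)
v(Q(g(a(5))), S) - 1*(-303) = (-3 + 19*(-9)) - 1*(-303) = (-3 - 171) + 303 = -174 + 303 = 129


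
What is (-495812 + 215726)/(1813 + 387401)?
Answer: -46681/64869 ≈ -0.71962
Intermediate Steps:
(-495812 + 215726)/(1813 + 387401) = -280086/389214 = -280086*1/389214 = -46681/64869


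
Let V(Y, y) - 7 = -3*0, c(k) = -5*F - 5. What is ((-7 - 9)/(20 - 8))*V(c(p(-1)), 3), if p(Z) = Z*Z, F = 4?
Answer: -28/3 ≈ -9.3333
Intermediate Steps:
p(Z) = Z²
c(k) = -25 (c(k) = -5*4 - 5 = -20 - 5 = -25)
V(Y, y) = 7 (V(Y, y) = 7 - 3*0 = 7 + 0 = 7)
((-7 - 9)/(20 - 8))*V(c(p(-1)), 3) = ((-7 - 9)/(20 - 8))*7 = -16/12*7 = -16*1/12*7 = -4/3*7 = -28/3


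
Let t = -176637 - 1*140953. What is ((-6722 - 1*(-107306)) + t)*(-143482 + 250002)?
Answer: -23115479120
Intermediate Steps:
t = -317590 (t = -176637 - 140953 = -317590)
((-6722 - 1*(-107306)) + t)*(-143482 + 250002) = ((-6722 - 1*(-107306)) - 317590)*(-143482 + 250002) = ((-6722 + 107306) - 317590)*106520 = (100584 - 317590)*106520 = -217006*106520 = -23115479120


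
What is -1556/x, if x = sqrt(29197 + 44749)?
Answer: -778*sqrt(73946)/36973 ≈ -5.7221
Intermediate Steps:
x = sqrt(73946) ≈ 271.93
-1556/x = -1556*sqrt(73946)/73946 = -778*sqrt(73946)/36973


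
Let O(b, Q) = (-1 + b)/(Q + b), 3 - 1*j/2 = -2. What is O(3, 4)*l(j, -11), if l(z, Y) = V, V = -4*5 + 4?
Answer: -32/7 ≈ -4.5714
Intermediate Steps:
j = 10 (j = 6 - 2*(-2) = 6 + 4 = 10)
O(b, Q) = (-1 + b)/(Q + b)
V = -16 (V = -20 + 4 = -16)
l(z, Y) = -16
O(3, 4)*l(j, -11) = ((-1 + 3)/(4 + 3))*(-16) = (2/7)*(-16) = -32/7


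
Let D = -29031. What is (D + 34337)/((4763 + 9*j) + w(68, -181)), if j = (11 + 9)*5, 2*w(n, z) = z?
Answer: 10612/11145 ≈ 0.95218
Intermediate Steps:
w(n, z) = z/2
j = 100 (j = 20*5 = 100)
(D + 34337)/((4763 + 9*j) + w(68, -181)) = (-29031 + 34337)/((4763 + 9*100) + (1/2)*(-181)) = 5306/((4763 + 900) - 181/2) = 5306/(5663 - 181/2) = 5306/(11145/2) = 5306*(2/11145) = 10612/11145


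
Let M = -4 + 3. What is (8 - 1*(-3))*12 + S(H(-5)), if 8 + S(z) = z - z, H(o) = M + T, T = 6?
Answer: 124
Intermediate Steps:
M = -1
H(o) = 5 (H(o) = -1 + 6 = 5)
S(z) = -8 (S(z) = -8 + (z - z) = -8 + 0 = -8)
(8 - 1*(-3))*12 + S(H(-5)) = (8 - 1*(-3))*12 - 8 = (8 + 3)*12 - 8 = 11*12 - 8 = 132 - 8 = 124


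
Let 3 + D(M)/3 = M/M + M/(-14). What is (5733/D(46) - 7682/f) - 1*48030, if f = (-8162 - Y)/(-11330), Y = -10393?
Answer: -33661099/3589 ≈ -9379.0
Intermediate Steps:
D(M) = -6 - 3*M/14 (D(M) = -9 + 3*(M/M + M/(-14)) = -9 + 3*(1 + M*(-1/14)) = -9 + 3*(1 - M/14) = -9 + (3 - 3*M/14) = -6 - 3*M/14)
f = -2231/11330 (f = (-8162 - 1*(-10393))/(-11330) = (-8162 + 10393)*(-1/11330) = 2231*(-1/11330) = -2231/11330 ≈ -0.19691)
(5733/D(46) - 7682/f) - 1*48030 = (5733/(-6 - 3/14*46) - 7682/(-2231/11330)) - 1*48030 = (5733/(-6 - 69/7) - 7682*(-11330/2231)) - 48030 = (5733/(-111/7) + 3784220/97) - 48030 = (5733*(-7/111) + 3784220/97) - 48030 = (-13377/37 + 3784220/97) - 48030 = 138718571/3589 - 48030 = -33661099/3589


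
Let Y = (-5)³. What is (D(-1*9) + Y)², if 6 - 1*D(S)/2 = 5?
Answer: 15129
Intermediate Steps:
D(S) = 2 (D(S) = 12 - 2*5 = 12 - 10 = 2)
Y = -125
(D(-1*9) + Y)² = (2 - 125)² = (-123)² = 15129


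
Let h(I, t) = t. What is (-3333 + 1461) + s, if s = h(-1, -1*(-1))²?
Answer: -1871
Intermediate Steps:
s = 1 (s = (-1*(-1))² = 1² = 1)
(-3333 + 1461) + s = (-3333 + 1461) + 1 = -1872 + 1 = -1871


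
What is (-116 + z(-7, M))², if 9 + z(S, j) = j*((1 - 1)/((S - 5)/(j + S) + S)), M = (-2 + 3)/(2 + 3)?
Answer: 15625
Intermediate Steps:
M = ⅕ (M = 1/5 = 1*(⅕) = ⅕ ≈ 0.20000)
z(S, j) = -9 (z(S, j) = -9 + j*((1 - 1)/((S - 5)/(j + S) + S)) = -9 + j*(0/((-5 + S)/(S + j) + S)) = -9 + j*(0/(S + (-5 + S)/(S + j))) = -9 + j*0 = -9 + 0 = -9)
(-116 + z(-7, M))² = (-116 - 9)² = (-125)² = 15625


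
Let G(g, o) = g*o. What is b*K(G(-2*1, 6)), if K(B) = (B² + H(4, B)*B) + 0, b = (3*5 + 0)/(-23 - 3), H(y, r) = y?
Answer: -720/13 ≈ -55.385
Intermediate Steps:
b = -15/26 (b = (15 + 0)/(-26) = 15*(-1/26) = -15/26 ≈ -0.57692)
K(B) = B² + 4*B (K(B) = (B² + 4*B) + 0 = B² + 4*B)
b*K(G(-2*1, 6)) = -15*-2*1*6*(4 - 2*1*6)/26 = -15*(-2*6)*(4 - 2*6)/26 = -(-90)*(4 - 12)/13 = -(-90)*(-8)/13 = -15/26*96 = -720/13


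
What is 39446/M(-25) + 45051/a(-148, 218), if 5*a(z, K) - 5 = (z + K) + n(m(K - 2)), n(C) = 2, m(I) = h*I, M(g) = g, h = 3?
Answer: 2594033/1925 ≈ 1347.5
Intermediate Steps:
m(I) = 3*I
a(z, K) = 7/5 + K/5 + z/5 (a(z, K) = 1 + ((z + K) + 2)/5 = 1 + ((K + z) + 2)/5 = 1 + (2 + K + z)/5 = 1 + (2/5 + K/5 + z/5) = 7/5 + K/5 + z/5)
39446/M(-25) + 45051/a(-148, 218) = 39446/(-25) + 45051/(7/5 + (1/5)*218 + (1/5)*(-148)) = 39446*(-1/25) + 45051/(7/5 + 218/5 - 148/5) = -39446/25 + 45051/(77/5) = -39446/25 + 45051*(5/77) = -39446/25 + 225255/77 = 2594033/1925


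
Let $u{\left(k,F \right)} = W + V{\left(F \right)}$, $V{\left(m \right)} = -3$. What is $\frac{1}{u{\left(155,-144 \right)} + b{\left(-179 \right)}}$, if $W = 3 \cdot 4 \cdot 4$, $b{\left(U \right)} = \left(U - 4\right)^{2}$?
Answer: $\frac{1}{33534} \approx 2.982 \cdot 10^{-5}$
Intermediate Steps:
$b{\left(U \right)} = \left(-4 + U\right)^{2}$
$W = 48$ ($W = 12 \cdot 4 = 48$)
$u{\left(k,F \right)} = 45$ ($u{\left(k,F \right)} = 48 - 3 = 45$)
$\frac{1}{u{\left(155,-144 \right)} + b{\left(-179 \right)}} = \frac{1}{45 + \left(-4 - 179\right)^{2}} = \frac{1}{45 + \left(-183\right)^{2}} = \frac{1}{45 + 33489} = \frac{1}{33534}$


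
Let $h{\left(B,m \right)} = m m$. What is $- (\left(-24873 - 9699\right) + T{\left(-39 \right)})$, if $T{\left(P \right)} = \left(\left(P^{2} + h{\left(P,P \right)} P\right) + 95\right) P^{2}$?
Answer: $87800835$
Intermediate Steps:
$h{\left(B,m \right)} = m^{2}$
$T{\left(P \right)} = P^{2} \left(95 + P^{2} + P^{3}\right)$ ($T{\left(P \right)} = \left(\left(P^{2} + P^{2} P\right) + 95\right) P^{2} = \left(\left(P^{2} + P^{3}\right) + 95\right) P^{2} = \left(95 + P^{2} + P^{3}\right) P^{2} = P^{2} \left(95 + P^{2} + P^{3}\right)$)
$- (\left(-24873 - 9699\right) + T{\left(-39 \right)}) = - (\left(-24873 - 9699\right) + \left(-39\right)^{2} \left(95 + \left(-39\right)^{2} + \left(-39\right)^{3}\right)) = - (-34572 + 1521 \left(95 + 1521 - 59319\right)) = - (-34572 + 1521 \left(-57703\right)) = - (-34572 - 87766263) = \left(-1\right) \left(-87800835\right) = 87800835$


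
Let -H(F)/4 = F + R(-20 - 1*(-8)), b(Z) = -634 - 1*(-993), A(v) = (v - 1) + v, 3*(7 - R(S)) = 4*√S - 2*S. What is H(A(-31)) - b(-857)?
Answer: -103 + 32*I*√3/3 ≈ -103.0 + 18.475*I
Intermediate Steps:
R(S) = 7 - 4*√S/3 + 2*S/3 (R(S) = 7 - (4*√S - 2*S)/3 = 7 - (-2*S + 4*√S)/3 = 7 + (-4*√S/3 + 2*S/3) = 7 - 4*√S/3 + 2*S/3)
A(v) = -1 + 2*v (A(v) = (-1 + v) + v = -1 + 2*v)
b(Z) = 359 (b(Z) = -634 + 993 = 359)
H(F) = 4 - 4*F + 32*I*√3/3 (H(F) = -4*(F + (7 - 4*√(-20 - 1*(-8))/3 + 2*(-20 - 1*(-8))/3)) = -4*(F + (7 - 4*√(-20 + 8)/3 + 2*(-20 + 8)/3)) = -4*(F + (7 - 8*I*√3/3 + (⅔)*(-12))) = -4*(F + (7 - 8*I*√3/3 - 8)) = -4*(F + (-1 - 8*I*√3/3)) = -4*(-1 + F - 8*I*√3/3) = 4 - 4*F + 32*I*√3/3)
H(A(-31)) - b(-857) = (4 - 4*(-1 + 2*(-31)) + 32*I*√3/3) - 1*359 = (4 - 4*(-1 - 62) + 32*I*√3/3) - 359 = (4 - 4*(-63) + 32*I*√3/3) - 359 = (4 + 252 + 32*I*√3/3) - 359 = (256 + 32*I*√3/3) - 359 = -103 + 32*I*√3/3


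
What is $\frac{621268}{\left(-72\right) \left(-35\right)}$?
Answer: $\frac{155317}{630} \approx 246.53$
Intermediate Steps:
$\frac{621268}{\left(-72\right) \left(-35\right)} = \frac{621268}{2520} = 621268 \cdot \frac{1}{2520} = \frac{155317}{630}$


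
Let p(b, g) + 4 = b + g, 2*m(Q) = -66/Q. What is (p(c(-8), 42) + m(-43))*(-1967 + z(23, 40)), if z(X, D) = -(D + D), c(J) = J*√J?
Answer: -3412349/43 + 32752*I*√2 ≈ -79357.0 + 46318.0*I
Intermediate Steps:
c(J) = J^(3/2)
m(Q) = -33/Q (m(Q) = (-66/Q)/2 = -33/Q)
p(b, g) = -4 + b + g (p(b, g) = -4 + (b + g) = -4 + b + g)
z(X, D) = -2*D
(p(c(-8), 42) + m(-43))*(-1967 + z(23, 40)) = ((-4 + (-8)^(3/2) + 42) - 33/(-43))*(-1967 - 2*40) = ((-4 - 16*I*√2 + 42) - 33*(-1/43))*(-1967 - 80) = ((38 - 16*I*√2) + 33/43)*(-2047) = (1667/43 - 16*I*√2)*(-2047) = -3412349/43 + 32752*I*√2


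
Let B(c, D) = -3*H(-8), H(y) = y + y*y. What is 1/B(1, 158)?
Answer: -1/168 ≈ -0.0059524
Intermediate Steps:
H(y) = y + y**2
B(c, D) = -168 (B(c, D) = -(-24)*(1 - 8) = -(-24)*(-7) = -3*56 = -168)
1/B(1, 158) = 1/(-168) = -1/168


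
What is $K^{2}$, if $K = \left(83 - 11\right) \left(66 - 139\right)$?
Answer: $27625536$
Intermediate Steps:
$K = -5256$ ($K = 72 \left(-73\right) = -5256$)
$K^{2} = \left(-5256\right)^{2} = 27625536$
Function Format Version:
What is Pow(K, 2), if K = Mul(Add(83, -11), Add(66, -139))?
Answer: 27625536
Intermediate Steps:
K = -5256 (K = Mul(72, -73) = -5256)
Pow(K, 2) = Pow(-5256, 2) = 27625536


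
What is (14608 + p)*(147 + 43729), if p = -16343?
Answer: -76124860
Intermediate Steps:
(14608 + p)*(147 + 43729) = (14608 - 16343)*(147 + 43729) = -1735*43876 = -76124860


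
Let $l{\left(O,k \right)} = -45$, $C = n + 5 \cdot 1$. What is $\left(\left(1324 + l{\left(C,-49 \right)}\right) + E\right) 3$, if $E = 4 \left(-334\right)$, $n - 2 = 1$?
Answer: $-171$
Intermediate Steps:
$n = 3$ ($n = 2 + 1 = 3$)
$C = 8$ ($C = 3 + 5 \cdot 1 = 3 + 5 = 8$)
$E = -1336$
$\left(\left(1324 + l{\left(C,-49 \right)}\right) + E\right) 3 = \left(\left(1324 - 45\right) - 1336\right) 3 = \left(1279 - 1336\right) 3 = \left(-57\right) 3 = -171$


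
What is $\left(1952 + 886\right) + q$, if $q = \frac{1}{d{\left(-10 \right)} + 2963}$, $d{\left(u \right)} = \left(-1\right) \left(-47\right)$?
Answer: $\frac{8542381}{3010} \approx 2838.0$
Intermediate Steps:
$d{\left(u \right)} = 47$
$q = \frac{1}{3010}$ ($q = \frac{1}{47 + 2963} = \frac{1}{3010} \approx 0.00033223$)
$\left(1952 + 886\right) + q = \left(1952 + 886\right) + \frac{1}{3010} = 2838 + \frac{1}{3010} = \frac{8542381}{3010}$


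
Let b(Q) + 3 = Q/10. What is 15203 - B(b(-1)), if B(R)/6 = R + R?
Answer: 76201/5 ≈ 15240.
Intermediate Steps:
b(Q) = -3 + Q/10
B(R) = 12*R (B(R) = 6*(R + R) = 6*(2*R) = 12*R)
15203 - B(b(-1)) = 15203 - 12*(-3 + (⅒)*(-1)) = 15203 - 12*(-3 - ⅒) = 15203 - 12*(-31)/10 = 15203 - 1*(-186/5) = 15203 + 186/5 = 76201/5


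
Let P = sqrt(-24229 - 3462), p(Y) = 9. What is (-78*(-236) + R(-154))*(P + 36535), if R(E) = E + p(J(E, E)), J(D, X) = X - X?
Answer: 667238705 + 18263*I*sqrt(27691) ≈ 6.6724e+8 + 3.0391e+6*I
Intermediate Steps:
J(D, X) = 0
P = I*sqrt(27691) (P = sqrt(-27691) = I*sqrt(27691) ≈ 166.41*I)
R(E) = 9 + E (R(E) = E + 9 = 9 + E)
(-78*(-236) + R(-154))*(P + 36535) = (-78*(-236) + (9 - 154))*(I*sqrt(27691) + 36535) = (18408 - 145)*(36535 + I*sqrt(27691)) = 18263*(36535 + I*sqrt(27691)) = 667238705 + 18263*I*sqrt(27691)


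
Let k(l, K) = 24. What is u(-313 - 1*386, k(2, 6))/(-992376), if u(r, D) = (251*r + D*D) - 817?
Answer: 87845/496188 ≈ 0.17704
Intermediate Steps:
u(r, D) = -817 + D² + 251*r (u(r, D) = (251*r + D²) - 817 = (D² + 251*r) - 817 = -817 + D² + 251*r)
u(-313 - 1*386, k(2, 6))/(-992376) = (-817 + 24² + 251*(-313 - 1*386))/(-992376) = (-817 + 576 + 251*(-313 - 386))*(-1/992376) = (-817 + 576 + 251*(-699))*(-1/992376) = (-817 + 576 - 175449)*(-1/992376) = -175690*(-1/992376) = 87845/496188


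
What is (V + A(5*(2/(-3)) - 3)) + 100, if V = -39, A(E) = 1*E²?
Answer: 910/9 ≈ 101.11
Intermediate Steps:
A(E) = E²
(V + A(5*(2/(-3)) - 3)) + 100 = (-39 + (5*(2/(-3)) - 3)²) + 100 = (-39 + (5*(2*(-⅓)) - 3)²) + 100 = (-39 + (5*(-⅔) - 3)²) + 100 = (-39 + (-10/3 - 3)²) + 100 = (-39 + (-19/3)²) + 100 = (-39 + 361/9) + 100 = 10/9 + 100 = 910/9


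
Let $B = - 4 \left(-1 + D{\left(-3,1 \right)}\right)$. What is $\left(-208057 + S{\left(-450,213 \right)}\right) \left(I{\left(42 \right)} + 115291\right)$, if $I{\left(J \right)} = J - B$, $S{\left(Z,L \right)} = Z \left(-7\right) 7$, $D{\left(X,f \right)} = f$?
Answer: $-21452745331$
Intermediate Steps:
$S{\left(Z,L \right)} = - 49 Z$ ($S{\left(Z,L \right)} = - 7 Z 7 = - 49 Z$)
$B = 0$ ($B = - 4 \left(-1 + 1\right) = \left(-4\right) 0 = 0$)
$I{\left(J \right)} = J$ ($I{\left(J \right)} = J - 0 = J + 0 = J$)
$\left(-208057 + S{\left(-450,213 \right)}\right) \left(I{\left(42 \right)} + 115291\right) = \left(-208057 - -22050\right) \left(42 + 115291\right) = \left(-208057 + 22050\right) 115333 = \left(-186007\right) 115333 = -21452745331$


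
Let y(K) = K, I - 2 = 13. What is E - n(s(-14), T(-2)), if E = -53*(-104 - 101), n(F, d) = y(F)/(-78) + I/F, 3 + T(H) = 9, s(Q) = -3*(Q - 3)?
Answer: 4802489/442 ≈ 10865.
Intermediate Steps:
I = 15 (I = 2 + 13 = 15)
s(Q) = 9 - 3*Q (s(Q) = -3*(-3 + Q) = 9 - 3*Q)
T(H) = 6 (T(H) = -3 + 9 = 6)
n(F, d) = 15/F - F/78 (n(F, d) = F/(-78) + 15/F = F*(-1/78) + 15/F = -F/78 + 15/F = 15/F - F/78)
E = 10865 (E = -53*(-205) = 10865)
E - n(s(-14), T(-2)) = 10865 - (15/(9 - 3*(-14)) - (9 - 3*(-14))/78) = 10865 - (15/(9 + 42) - (9 + 42)/78) = 10865 - (15/51 - 1/78*51) = 10865 - (15*(1/51) - 17/26) = 10865 - (5/17 - 17/26) = 10865 - 1*(-159/442) = 10865 + 159/442 = 4802489/442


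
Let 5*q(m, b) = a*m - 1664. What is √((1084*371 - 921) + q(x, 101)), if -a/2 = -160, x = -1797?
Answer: √7147555/5 ≈ 534.70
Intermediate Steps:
a = 320 (a = -2*(-160) = 320)
q(m, b) = -1664/5 + 64*m (q(m, b) = (320*m - 1664)/5 = (-1664 + 320*m)/5 = -1664/5 + 64*m)
√((1084*371 - 921) + q(x, 101)) = √((1084*371 - 921) + (-1664/5 + 64*(-1797))) = √((402164 - 921) + (-1664/5 - 115008)) = √(401243 - 576704/5) = √(1429511/5) = √7147555/5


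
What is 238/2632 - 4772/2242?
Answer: -429511/210748 ≈ -2.0380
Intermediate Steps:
238/2632 - 4772/2242 = 238*(1/2632) - 4772*1/2242 = 17/188 - 2386/1121 = -429511/210748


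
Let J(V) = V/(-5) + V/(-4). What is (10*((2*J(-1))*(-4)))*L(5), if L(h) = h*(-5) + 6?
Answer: 684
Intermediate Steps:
J(V) = -9*V/20 (J(V) = V*(-⅕) + V*(-¼) = -V/5 - V/4 = -9*V/20)
L(h) = 6 - 5*h (L(h) = -5*h + 6 = 6 - 5*h)
(10*((2*J(-1))*(-4)))*L(5) = (10*((2*(-9/20*(-1)))*(-4)))*(6 - 5*5) = (10*((2*(9/20))*(-4)))*(6 - 25) = (10*((9/10)*(-4)))*(-19) = (10*(-18/5))*(-19) = -36*(-19) = 684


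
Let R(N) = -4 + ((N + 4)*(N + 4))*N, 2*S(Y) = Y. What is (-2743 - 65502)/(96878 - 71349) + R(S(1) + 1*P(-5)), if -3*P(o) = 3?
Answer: -2613809/204232 ≈ -12.798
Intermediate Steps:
S(Y) = Y/2
P(o) = -1 (P(o) = -1/3*3 = -1)
R(N) = -4 + N*(4 + N)**2 (R(N) = -4 + ((4 + N)*(4 + N))*N = -4 + (4 + N)**2*N = -4 + N*(4 + N)**2)
(-2743 - 65502)/(96878 - 71349) + R(S(1) + 1*P(-5)) = (-2743 - 65502)/(96878 - 71349) + (-4 + ((1/2)*1 + 1*(-1))*(4 + ((1/2)*1 + 1*(-1)))**2) = -68245/25529 + (-4 + (1/2 - 1)*(4 + (1/2 - 1))**2) = -68245*1/25529 + (-4 - (4 - 1/2)**2/2) = -68245/25529 + (-4 - (7/2)**2/2) = -68245/25529 + (-4 - 1/2*49/4) = -68245/25529 + (-4 - 49/8) = -68245/25529 - 81/8 = -2613809/204232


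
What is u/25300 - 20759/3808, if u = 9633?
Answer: -122130059/24085600 ≈ -5.0707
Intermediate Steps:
u/25300 - 20759/3808 = 9633/25300 - 20759/3808 = -122130059/24085600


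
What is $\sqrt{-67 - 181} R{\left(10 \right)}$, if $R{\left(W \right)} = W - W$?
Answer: $0$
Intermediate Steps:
$R{\left(W \right)} = 0$
$\sqrt{-67 - 181} R{\left(10 \right)} = \sqrt{-67 - 181} \cdot 0 = \sqrt{-248} \cdot 0 = 2 i \sqrt{62} \cdot 0 = 0$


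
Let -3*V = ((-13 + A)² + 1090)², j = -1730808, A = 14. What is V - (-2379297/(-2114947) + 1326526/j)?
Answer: -726184584973555003/1830283593588 ≈ -3.9676e+5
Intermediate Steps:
V = -1190281/3 (V = -((-13 + 14)² + 1090)²/3 = -(1² + 1090)²/3 = -(1 + 1090)²/3 = -⅓*1091² = -⅓*1190281 = -1190281/3 ≈ -3.9676e+5)
V - (-2379297/(-2114947) + 1326526/j) = -1190281/3 - (-2379297/(-2114947) + 1326526/(-1730808)) = -1190281/3 - (-2379297*(-1/2114947) + 1326526*(-1/1730808)) = -1190281/3 - (2379297/2114947 - 663263/865404) = -1190281/3 - 1*656287048927/1830283593588 = -1190281/3 - 656287048927/1830283593588 = -726184584973555003/1830283593588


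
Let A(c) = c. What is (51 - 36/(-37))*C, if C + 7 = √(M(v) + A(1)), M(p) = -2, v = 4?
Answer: -13461/37 + 1923*I/37 ≈ -363.81 + 51.973*I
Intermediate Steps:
C = -7 + I (C = -7 + √(-2 + 1) = -7 + √(-1) = -7 + I ≈ -7.0 + 1.0*I)
(51 - 36/(-37))*C = (51 - 36/(-37))*(-7 + I) = (51 - 36*(-1/37))*(-7 + I) = (51 + 36/37)*(-7 + I) = 1923*(-7 + I)/37 = -13461/37 + 1923*I/37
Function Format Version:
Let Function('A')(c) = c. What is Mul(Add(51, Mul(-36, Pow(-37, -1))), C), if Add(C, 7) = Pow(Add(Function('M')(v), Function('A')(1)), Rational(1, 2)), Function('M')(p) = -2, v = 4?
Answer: Add(Rational(-13461, 37), Mul(Rational(1923, 37), I)) ≈ Add(-363.81, Mul(51.973, I))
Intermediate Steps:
C = Add(-7, I) (C = Add(-7, Pow(Add(-2, 1), Rational(1, 2))) = Add(-7, Pow(-1, Rational(1, 2))) = Add(-7, I) ≈ Add(-7.0000, Mul(1.0000, I)))
Mul(Add(51, Mul(-36, Pow(-37, -1))), C) = Mul(Add(51, Mul(-36, Pow(-37, -1))), Add(-7, I)) = Mul(Add(51, Mul(-36, Rational(-1, 37))), Add(-7, I)) = Mul(Add(51, Rational(36, 37)), Add(-7, I)) = Mul(Rational(1923, 37), Add(-7, I)) = Add(Rational(-13461, 37), Mul(Rational(1923, 37), I))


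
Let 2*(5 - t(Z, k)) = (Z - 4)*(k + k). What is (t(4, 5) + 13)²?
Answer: 324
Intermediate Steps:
t(Z, k) = 5 - k*(-4 + Z) (t(Z, k) = 5 - (Z - 4)*(k + k)/2 = 5 - (-4 + Z)*2*k/2 = 5 - k*(-4 + Z))
(t(4, 5) + 13)² = ((5 + 4*5 - 1*4*5) + 13)² = ((5 + 20 - 20) + 13)² = (5 + 13)² = 18² = 324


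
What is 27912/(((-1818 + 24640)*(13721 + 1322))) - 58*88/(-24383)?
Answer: 876470844140/4185480274759 ≈ 0.20941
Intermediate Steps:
27912/(((-1818 + 24640)*(13721 + 1322))) - 58*88/(-24383) = 27912/((22822*15043)) - 5104*(-1/24383) = 27912/343311346 + 5104/24383 = 27912*(1/343311346) + 5104/24383 = 13956/171655673 + 5104/24383 = 876470844140/4185480274759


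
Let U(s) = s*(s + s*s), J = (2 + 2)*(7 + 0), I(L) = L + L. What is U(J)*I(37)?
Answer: 1682464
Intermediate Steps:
I(L) = 2*L
J = 28 (J = 4*7 = 28)
U(s) = s*(s + s²)
U(J)*I(37) = (28²*(1 + 28))*(2*37) = (784*29)*74 = 22736*74 = 1682464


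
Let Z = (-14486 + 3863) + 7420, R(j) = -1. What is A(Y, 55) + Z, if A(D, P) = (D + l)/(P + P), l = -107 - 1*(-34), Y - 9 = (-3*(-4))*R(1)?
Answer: -176203/55 ≈ -3203.7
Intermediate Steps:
Y = -3 (Y = 9 - 3*(-4)*(-1) = 9 + 12*(-1) = 9 - 12 = -3)
l = -73 (l = -107 + 34 = -73)
A(D, P) = (-73 + D)/(2*P) (A(D, P) = (D - 73)/(P + P) = (-73 + D)/((2*P)) = (-73 + D)*(1/(2*P)) = (-73 + D)/(2*P))
Z = -3203 (Z = -10623 + 7420 = -3203)
A(Y, 55) + Z = (½)*(-73 - 3)/55 - 3203 = (½)*(1/55)*(-76) - 3203 = -38/55 - 3203 = -176203/55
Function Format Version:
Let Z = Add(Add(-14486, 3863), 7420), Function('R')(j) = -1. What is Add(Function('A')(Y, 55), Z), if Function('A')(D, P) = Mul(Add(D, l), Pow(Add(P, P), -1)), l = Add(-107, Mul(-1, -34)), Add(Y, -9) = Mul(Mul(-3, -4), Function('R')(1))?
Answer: Rational(-176203, 55) ≈ -3203.7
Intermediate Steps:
Y = -3 (Y = Add(9, Mul(Mul(-3, -4), -1)) = Add(9, Mul(12, -1)) = Add(9, -12) = -3)
l = -73 (l = Add(-107, 34) = -73)
Function('A')(D, P) = Mul(Rational(1, 2), Pow(P, -1), Add(-73, D)) (Function('A')(D, P) = Mul(Add(D, -73), Pow(Add(P, P), -1)) = Mul(Add(-73, D), Pow(Mul(2, P), -1)) = Mul(Add(-73, D), Mul(Rational(1, 2), Pow(P, -1))) = Mul(Rational(1, 2), Pow(P, -1), Add(-73, D)))
Z = -3203 (Z = Add(-10623, 7420) = -3203)
Add(Function('A')(Y, 55), Z) = Add(Mul(Rational(1, 2), Pow(55, -1), Add(-73, -3)), -3203) = Add(Mul(Rational(1, 2), Rational(1, 55), -76), -3203) = Add(Rational(-38, 55), -3203) = Rational(-176203, 55)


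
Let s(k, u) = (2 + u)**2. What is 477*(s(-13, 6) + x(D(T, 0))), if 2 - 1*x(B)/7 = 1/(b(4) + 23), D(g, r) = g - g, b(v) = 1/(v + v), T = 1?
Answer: 6856398/185 ≈ 37062.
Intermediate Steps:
b(v) = 1/(2*v)
D(g, r) = 0
x(B) = 2534/185 (x(B) = 14 - 7/((1/2)/4 + 23) = 14 - 7/((1/2)*(1/4) + 23) = 14 - 7/(1/8 + 23) = 14 - 7/185/8 = 14 - 7*8/185 = 14 - 56/185 = 2534/185)
477*(s(-13, 6) + x(D(T, 0))) = 477*((2 + 6)**2 + 2534/185) = 477*(8**2 + 2534/185) = 477*(64 + 2534/185) = 477*(14374/185) = 6856398/185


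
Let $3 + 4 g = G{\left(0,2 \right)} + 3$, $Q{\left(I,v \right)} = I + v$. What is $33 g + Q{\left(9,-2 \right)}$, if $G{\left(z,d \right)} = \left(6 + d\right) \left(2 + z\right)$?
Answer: $139$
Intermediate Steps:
$G{\left(z,d \right)} = \left(2 + z\right) \left(6 + d\right)$
$g = 4$ ($g = - \frac{3}{4} + \frac{\left(12 + 2 \cdot 2 + 6 \cdot 0 + 2 \cdot 0\right) + 3}{4} = - \frac{3}{4} + \frac{\left(12 + 4 + 0 + 0\right) + 3}{4} = - \frac{3}{4} + \frac{16 + 3}{4} = - \frac{3}{4} + \frac{1}{4} \cdot 19 = - \frac{3}{4} + \frac{19}{4} = 4$)
$33 g + Q{\left(9,-2 \right)} = 33 \cdot 4 + \left(9 - 2\right) = 132 + 7 = 139$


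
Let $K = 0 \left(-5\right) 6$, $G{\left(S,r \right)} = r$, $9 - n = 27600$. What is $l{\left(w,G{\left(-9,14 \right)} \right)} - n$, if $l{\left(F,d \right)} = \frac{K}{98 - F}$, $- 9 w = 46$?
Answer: $27591$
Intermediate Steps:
$n = -27591$ ($n = 9 - 27600 = -27591$)
$w = - \frac{46}{9}$ ($w = \left(- \frac{1}{9}\right) 46 = - \frac{46}{9} \approx -5.1111$)
$K = 0$ ($K = 0 \cdot 6 = 0$)
$l{\left(F,d \right)} = 0$ ($l{\left(F,d \right)} = \frac{0}{98 - F} = 0$)
$l{\left(w,G{\left(-9,14 \right)} \right)} - n = 0 - -27591 = 0 + 27591 = 27591$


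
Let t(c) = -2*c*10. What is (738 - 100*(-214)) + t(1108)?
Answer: -22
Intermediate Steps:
t(c) = -20*c
(738 - 100*(-214)) + t(1108) = (738 - 100*(-214)) - 20*1108 = (738 + 21400) - 22160 = 22138 - 22160 = -22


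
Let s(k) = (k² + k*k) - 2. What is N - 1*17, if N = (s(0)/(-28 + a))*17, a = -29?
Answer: -935/57 ≈ -16.404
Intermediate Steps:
s(k) = -2 + 2*k² (s(k) = (k² + k²) - 2 = 2*k² - 2 = -2 + 2*k²)
N = 34/57 (N = ((-2 + 2*0²)/(-28 - 29))*17 = ((-2 + 2*0)/(-57))*17 = -(-2 + 0)/57*17 = -1/57*(-2)*17 = (2/57)*17 = 34/57 ≈ 0.59649)
N - 1*17 = 34/57 - 1*17 = 34/57 - 17 = -935/57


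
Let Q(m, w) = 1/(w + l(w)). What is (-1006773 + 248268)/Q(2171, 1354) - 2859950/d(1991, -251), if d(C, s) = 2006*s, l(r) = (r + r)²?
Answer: -1400588649300005795/251753 ≈ -5.5633e+12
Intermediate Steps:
l(r) = 4*r² (l(r) = (2*r)² = 4*r²)
Q(m, w) = 1/(w + 4*w²)
(-1006773 + 248268)/Q(2171, 1354) - 2859950/d(1991, -251) = (-1006773 + 248268)/((1/(1354*(1 + 4*1354)))) - 2859950/(2006*(-251)) = -758505/(1/(1354*(1 + 5416))) - 2859950/(-503506) = -758505/((1/1354)/5417) - 2859950*(-1/503506) = -758505/((1/1354)*(1/5417)) + 1429975/251753 = -758505/1/7334618 + 1429975/251753 = -758505*7334618 + 1429975/251753 = -5563344426090 + 1429975/251753 = -1400588649300005795/251753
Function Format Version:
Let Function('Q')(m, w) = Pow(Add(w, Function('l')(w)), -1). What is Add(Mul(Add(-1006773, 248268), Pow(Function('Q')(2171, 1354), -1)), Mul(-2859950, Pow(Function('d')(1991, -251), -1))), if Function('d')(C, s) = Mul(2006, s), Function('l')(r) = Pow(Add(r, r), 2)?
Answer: Rational(-1400588649300005795, 251753) ≈ -5.5633e+12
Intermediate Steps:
Function('l')(r) = Mul(4, Pow(r, 2)) (Function('l')(r) = Pow(Mul(2, r), 2) = Mul(4, Pow(r, 2)))
Function('Q')(m, w) = Pow(Add(w, Mul(4, Pow(w, 2))), -1)
Add(Mul(Add(-1006773, 248268), Pow(Function('Q')(2171, 1354), -1)), Mul(-2859950, Pow(Function('d')(1991, -251), -1))) = Add(Mul(Add(-1006773, 248268), Pow(Mul(Pow(1354, -1), Pow(Add(1, Mul(4, 1354)), -1)), -1)), Mul(-2859950, Pow(Mul(2006, -251), -1))) = Add(Mul(-758505, Pow(Mul(Rational(1, 1354), Pow(Add(1, 5416), -1)), -1)), Mul(-2859950, Pow(-503506, -1))) = Add(Mul(-758505, Pow(Mul(Rational(1, 1354), Pow(5417, -1)), -1)), Mul(-2859950, Rational(-1, 503506))) = Add(Mul(-758505, Pow(Mul(Rational(1, 1354), Rational(1, 5417)), -1)), Rational(1429975, 251753)) = Add(Mul(-758505, Pow(Rational(1, 7334618), -1)), Rational(1429975, 251753)) = Add(Mul(-758505, 7334618), Rational(1429975, 251753)) = Add(-5563344426090, Rational(1429975, 251753)) = Rational(-1400588649300005795, 251753)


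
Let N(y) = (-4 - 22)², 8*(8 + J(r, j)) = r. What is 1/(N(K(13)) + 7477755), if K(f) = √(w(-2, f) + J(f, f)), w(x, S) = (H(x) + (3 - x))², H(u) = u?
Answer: 1/7478431 ≈ 1.3372e-7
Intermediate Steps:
J(r, j) = -8 + r/8
w(x, S) = 9 (w(x, S) = (x + (3 - x))² = 3² = 9)
K(f) = √(1 + f/8) (K(f) = √(9 + (-8 + f/8)) = √(1 + f/8))
N(y) = 676 (N(y) = (-26)² = 676)
1/(N(K(13)) + 7477755) = 1/(676 + 7477755) = 1/7478431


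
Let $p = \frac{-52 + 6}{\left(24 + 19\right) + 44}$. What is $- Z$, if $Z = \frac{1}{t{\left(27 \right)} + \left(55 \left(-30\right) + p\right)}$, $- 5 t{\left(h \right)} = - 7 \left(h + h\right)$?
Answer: $\frac{435}{685094} \approx 0.00063495$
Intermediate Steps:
$p = - \frac{46}{87}$ ($p = - \frac{46}{43 + 44} = - \frac{46}{87} \approx -0.52874$)
$t{\left(h \right)} = \frac{14 h}{5}$ ($t{\left(h \right)} = - \frac{\left(-7\right) \left(h + h\right)}{5} = - \frac{\left(-7\right) 2 h}{5} = - \frac{\left(-14\right) h}{5} = \frac{14 h}{5}$)
$Z = - \frac{435}{685094}$ ($Z = \frac{1}{\frac{14}{5} \cdot 27 + \left(55 \left(-30\right) - \frac{46}{87}\right)} = \frac{1}{\frac{378}{5} - \frac{143596}{87}} = \frac{1}{- \frac{685094}{435}} = - \frac{435}{685094} \approx -0.00063495$)
$- Z = \left(-1\right) \left(- \frac{435}{685094}\right) = \frac{435}{685094}$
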